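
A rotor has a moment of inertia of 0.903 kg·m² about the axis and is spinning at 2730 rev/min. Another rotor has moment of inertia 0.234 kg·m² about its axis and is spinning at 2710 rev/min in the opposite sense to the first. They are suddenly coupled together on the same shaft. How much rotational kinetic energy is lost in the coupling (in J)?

ΔKE lost ≈ 30200 J

The coupling torques are internal; angular momentum about the shared axis is conserved.
Taking A's sense as positive: L = (0.9030)(2730) − (0.2340)(2710) = 1831 kg·m²·rpm.
Combined I = 0.9030 + 0.2340 = 1.137 kg·m².
ω_f = L / I = 1831 / 1.137 = 1610 rpm.
KE_i = ½ΣIω² = 46320 J; KE_f = ½(1.137)(168.6)² = 16170 J.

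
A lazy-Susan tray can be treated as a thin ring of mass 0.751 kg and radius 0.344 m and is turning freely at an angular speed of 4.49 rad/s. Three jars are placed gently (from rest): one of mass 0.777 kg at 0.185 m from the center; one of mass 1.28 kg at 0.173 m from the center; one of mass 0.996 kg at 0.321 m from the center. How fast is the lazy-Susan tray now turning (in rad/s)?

ω_f ≈ 1.56 rad/s

No external torque acts about the center; L_before = L_after.
I_p = (0.751)(0.344)² = 0.08887 kg·m².
Added inertia Σmr² = (0.777)(0.185)² + (1.28)(0.173)² + (0.996)(0.321)² = 0.1675 kg·m²; I_f = 0.08887 + 0.1675 = 0.2564 kg·m².
ω_f = I_p ω_i / I_f = (0.08887)(4.49) / 0.2564 = 1.556 rad/s.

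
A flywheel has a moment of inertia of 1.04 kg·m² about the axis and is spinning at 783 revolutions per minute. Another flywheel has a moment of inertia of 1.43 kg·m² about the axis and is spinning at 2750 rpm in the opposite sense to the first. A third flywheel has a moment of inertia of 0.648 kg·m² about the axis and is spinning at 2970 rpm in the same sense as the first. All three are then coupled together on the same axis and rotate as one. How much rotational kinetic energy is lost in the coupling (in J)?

The coupling torques are internal; angular momentum about the shared axis is conserved.
Taking A's sense as positive: L = (1.040)(783) − (1.430)(2750) + (0.6480)(2970) = -1194 kg·m²·rpm.
Combined I = 1.040 + 1.430 + 0.6480 = 3.118 kg·m².
ω_f = L / I = -1194 / 3.118 = -382.8 rpm.
KE_i = ½ΣIω² = 94130 J; KE_f = ½(3.118)(40.09)² = 2505 J.

ΔKE lost ≈ 91600 J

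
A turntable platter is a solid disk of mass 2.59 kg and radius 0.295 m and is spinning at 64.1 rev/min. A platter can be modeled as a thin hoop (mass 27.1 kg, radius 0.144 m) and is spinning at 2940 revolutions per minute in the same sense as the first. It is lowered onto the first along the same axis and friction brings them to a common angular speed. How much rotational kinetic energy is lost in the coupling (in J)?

The coupling torques are internal; angular momentum about the shared axis is conserved.
Moments of inertia: I_A = ½(2.59)(0.295)² = 0.1127 kg·m²; I_B = (27.1)(0.144)² = 0.5619 kg·m².
Taking A's sense as positive: L = (0.1127)(64.1) + (0.5619)(2940) = 1659 kg·m²·rpm.
Combined I = 0.1127 + 0.5619 = 0.6746 kg·m².
ω_f = L / I = 1659 / 0.6746 = 2460 rpm.
KE_i = ½ΣIω² = 26640 J; KE_f = ½(0.6746)(257.6)² = 22380 J.

ΔKE lost ≈ 4260 J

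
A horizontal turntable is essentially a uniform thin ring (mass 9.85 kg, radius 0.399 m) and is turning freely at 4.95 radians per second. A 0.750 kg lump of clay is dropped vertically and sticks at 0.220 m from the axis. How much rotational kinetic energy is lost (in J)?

The added mass arrives with no angular momentum about the axis, and any external torque about the axis is negligible, so the system's angular momentum is conserved.
I_p = (9.85)(0.399)² = 1.568 kg·m².
Added inertia Σmr² = (0.750)(0.220)² = 0.03630 kg·m²; I_f = 1.568 + 0.03630 = 1.604 kg·m².
ω_f = I_p ω_i / I_f = (1.568)(4.95) / 1.604 = 4.838 rad/s.
KE_i = ½(1.568)(4.950 rad/s)² = 19.21 J; KE_f = ½(1.604)(4.838)² = 18.78 J.

energy lost ≈ 0.435 J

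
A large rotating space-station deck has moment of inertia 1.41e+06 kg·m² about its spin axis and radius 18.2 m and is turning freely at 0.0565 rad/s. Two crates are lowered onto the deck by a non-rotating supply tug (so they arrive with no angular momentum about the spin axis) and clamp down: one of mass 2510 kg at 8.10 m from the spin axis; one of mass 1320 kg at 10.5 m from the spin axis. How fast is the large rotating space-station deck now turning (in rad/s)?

The added mass arrives with no angular momentum about the spin axis, and any external torque about the spin axis is negligible, so the system's angular momentum is conserved.
Added inertia Σmr² = (2510)(8.10)² + (1320)(10.5)² = 3.102e+05 kg·m²; I_f = 1.410e+06 + 3.102e+05 = 1.720e+06 kg·m².
ω_f = I_p ω_i / I_f = (1.410e+06)(0.0565) / 1.720e+06 = 0.04631 rad/s.

ω_f ≈ 0.0463 rad/s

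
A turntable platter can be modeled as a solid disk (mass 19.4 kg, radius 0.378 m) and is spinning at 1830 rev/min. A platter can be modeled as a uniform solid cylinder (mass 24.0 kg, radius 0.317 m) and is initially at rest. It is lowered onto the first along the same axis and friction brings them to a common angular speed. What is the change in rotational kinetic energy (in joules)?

No external torque acts about the common axis, so total angular momentum is conserved.
Moments of inertia: I_A = ½(19.4)(0.378)² = 1.386 kg·m²; I_B = ½(24.0)(0.317)² = 1.206 kg·m².
Taking A's sense as positive: L = (1.386)(1830) = 2536 kg·m²·rpm.
Combined I = 1.386 + 1.206 = 2.592 kg·m².
ω_f = L / I = 2536 / 2.592 = 978.6 rpm.
KE_i = ½ΣIω² = 25450 J; KE_f = ½(2.592)(102.5)² = 13610 J.

ΔKE ≈ -11800 J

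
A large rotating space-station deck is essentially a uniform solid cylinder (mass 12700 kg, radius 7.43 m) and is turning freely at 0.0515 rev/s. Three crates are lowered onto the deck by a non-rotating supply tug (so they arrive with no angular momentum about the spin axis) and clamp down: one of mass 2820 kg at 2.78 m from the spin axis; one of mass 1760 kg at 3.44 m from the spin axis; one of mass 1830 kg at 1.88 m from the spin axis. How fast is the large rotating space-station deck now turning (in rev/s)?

ω_f ≈ 0.0452 rev/s

The added mass arrives with no angular momentum about the spin axis, and any external torque about the spin axis is negligible, so the system's angular momentum is conserved.
I_p = ½(12700)(7.43)² = 3.506e+05 kg·m².
Added inertia Σmr² = (2820)(2.78)² + (1760)(3.44)² + (1830)(1.88)² = 49090 kg·m²; I_f = 3.506e+05 + 49090 = 3.996e+05 kg·m².
ω_f = I_p ω_i / I_f = (3.506e+05)(0.0515) / 3.996e+05 = 0.04517 rev/s.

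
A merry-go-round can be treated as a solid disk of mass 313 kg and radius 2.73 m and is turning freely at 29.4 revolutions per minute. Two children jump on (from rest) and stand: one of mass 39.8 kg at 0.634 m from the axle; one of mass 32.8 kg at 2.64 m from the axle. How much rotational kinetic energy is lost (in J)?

No external torque acts about the axle; L_before = L_after.
I_p = ½(313)(2.73)² = 1166 kg·m².
Added inertia Σmr² = (39.8)(0.634)² + (32.8)(2.64)² = 244.6 kg·m²; I_f = 1166 + 244.6 = 1411 kg·m².
ω_f = I_p ω_i / I_f = (1166)(29.4) / 1411 = 24.30 rpm.
KE_i = ½(1166)(3.079 rad/s)² = 5528 J; KE_f = ½(1411)(2.545)² = 4570 J.

energy lost ≈ 958 J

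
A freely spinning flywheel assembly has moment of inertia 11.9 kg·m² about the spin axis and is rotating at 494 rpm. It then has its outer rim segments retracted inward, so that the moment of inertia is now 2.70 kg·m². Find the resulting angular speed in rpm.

ω₂ ≈ 2180 rpm

With no external torque about the axis, L is conserved: I₁ω₁ = I₂ω₂.
ω₂ = I₁ω₁ / I₂ = (11.90)(494 rpm) / (2.700) = 2177 rpm.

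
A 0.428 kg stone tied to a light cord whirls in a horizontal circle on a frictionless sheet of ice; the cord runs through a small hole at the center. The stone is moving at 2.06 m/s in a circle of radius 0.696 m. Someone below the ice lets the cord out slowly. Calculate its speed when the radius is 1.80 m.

The only horizontal force on the mass is along the cord (radial), so it exerts no torque about the hole and angular momentum m v r is conserved.
v₂ = v₁ r₁ / r₂ = (2.06)(0.696) / (1.80) = 0.7965 m/s.

v₂ ≈ 0.797 m/s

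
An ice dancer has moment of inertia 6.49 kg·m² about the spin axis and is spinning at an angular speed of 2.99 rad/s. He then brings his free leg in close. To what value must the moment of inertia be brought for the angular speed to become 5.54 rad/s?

I₂ ≈ 3.50 kg·m²

No external torque acts about the spin axis, so angular momentum is conserved.
I₂ = I₁ω₁ / ω₂ = (6.49)(2.99) / (5.54) = 3.503 kg·m².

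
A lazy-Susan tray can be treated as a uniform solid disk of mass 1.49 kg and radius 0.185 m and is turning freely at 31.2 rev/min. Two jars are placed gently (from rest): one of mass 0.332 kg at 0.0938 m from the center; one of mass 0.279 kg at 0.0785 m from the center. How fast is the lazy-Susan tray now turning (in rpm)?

ω_f ≈ 26.4 rpm

No external torque acts about the center; L_before = L_after.
I_p = ½(1.49)(0.185)² = 0.02550 kg·m².
Added inertia Σmr² = (0.332)(0.0938)² + (0.279)(0.0785)² = 0.004640 kg·m²; I_f = 0.02550 + 0.004640 = 0.03014 kg·m².
ω_f = I_p ω_i / I_f = (0.02550)(31.2) / 0.03014 = 26.40 rpm.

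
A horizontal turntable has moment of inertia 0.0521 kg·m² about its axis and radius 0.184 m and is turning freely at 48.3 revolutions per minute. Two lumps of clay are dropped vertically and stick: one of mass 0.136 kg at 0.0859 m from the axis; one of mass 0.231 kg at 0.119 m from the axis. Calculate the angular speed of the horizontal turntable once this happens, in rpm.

ω_f ≈ 44.6 rpm

No external torque acts about the axis; L_before = L_after.
Added inertia Σmr² = (0.136)(0.0859)² + (0.231)(0.119)² = 0.004275 kg·m²; I_f = 0.05210 + 0.004275 = 0.05637 kg·m².
ω_f = I_p ω_i / I_f = (0.05210)(48.3) / 0.05637 = 44.64 rpm.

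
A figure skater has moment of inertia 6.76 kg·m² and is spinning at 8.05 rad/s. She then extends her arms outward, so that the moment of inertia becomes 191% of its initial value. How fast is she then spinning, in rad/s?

Angular momentum about the spin axis is conserved since the torque about it is zero.
I₂ = 1.91 × 6.76 = 12.91 kg·m².
ω₂ = I₁ω₁ / I₂ = (6.760)(8.05 rad/s) / (12.91) = 4.215 rad/s.

ω₂ ≈ 4.21 rad/s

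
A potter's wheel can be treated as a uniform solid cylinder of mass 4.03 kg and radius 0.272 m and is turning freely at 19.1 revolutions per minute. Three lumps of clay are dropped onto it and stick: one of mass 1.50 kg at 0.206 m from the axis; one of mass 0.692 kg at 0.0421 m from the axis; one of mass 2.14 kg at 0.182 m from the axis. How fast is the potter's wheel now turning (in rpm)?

ω_f ≈ 10.0 rpm

The added mass arrives with no angular momentum about the axis, and any external torque about the axis is negligible, so the system's angular momentum is conserved.
I_p = ½(4.03)(0.272)² = 0.1491 kg·m².
Added inertia Σmr² = (1.50)(0.206)² + (0.692)(0.0421)² + (2.14)(0.182)² = 0.1358 kg·m²; I_f = 0.1491 + 0.1358 = 0.2848 kg·m².
ω_f = I_p ω_i / I_f = (0.1491)(19.1) / 0.2848 = 9.996 rpm.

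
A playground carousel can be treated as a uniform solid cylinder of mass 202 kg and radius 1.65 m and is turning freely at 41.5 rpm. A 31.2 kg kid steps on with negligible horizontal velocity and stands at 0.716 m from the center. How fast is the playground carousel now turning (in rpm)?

No external torque acts about the center; L_before = L_after.
I_p = ½(202)(1.65)² = 275.0 kg·m².
Added inertia Σmr² = (31.2)(0.716)² = 15.99 kg·m²; I_f = 275.0 + 15.99 = 291.0 kg·m².
ω_f = I_p ω_i / I_f = (275.0)(41.5) / 291.0 = 39.22 rpm.

ω_f ≈ 39.2 rpm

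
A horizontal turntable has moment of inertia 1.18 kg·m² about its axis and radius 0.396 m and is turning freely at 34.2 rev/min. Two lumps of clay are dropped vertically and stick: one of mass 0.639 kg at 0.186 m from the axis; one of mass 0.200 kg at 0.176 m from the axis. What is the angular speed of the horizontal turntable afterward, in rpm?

No external torque acts about the axis; L_before = L_after.
Added inertia Σmr² = (0.639)(0.186)² + (0.200)(0.176)² = 0.02830 kg·m²; I_f = 1.180 + 0.02830 = 1.208 kg·m².
ω_f = I_p ω_i / I_f = (1.180)(34.2) / 1.208 = 33.40 rpm.

ω_f ≈ 33.4 rpm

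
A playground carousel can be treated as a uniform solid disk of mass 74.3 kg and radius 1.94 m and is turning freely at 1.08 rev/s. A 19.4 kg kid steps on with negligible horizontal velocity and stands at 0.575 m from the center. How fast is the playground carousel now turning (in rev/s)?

The added mass arrives with no angular momentum about the center, and any external torque about the center is negligible, so the system's angular momentum is conserved.
I_p = ½(74.3)(1.94)² = 139.8 kg·m².
Added inertia Σmr² = (19.4)(0.575)² = 6.414 kg·m²; I_f = 139.8 + 6.414 = 146.2 kg·m².
ω_f = I_p ω_i / I_f = (139.8)(1.08) / 146.2 = 1.033 rev/s.

ω_f ≈ 1.03 rev/s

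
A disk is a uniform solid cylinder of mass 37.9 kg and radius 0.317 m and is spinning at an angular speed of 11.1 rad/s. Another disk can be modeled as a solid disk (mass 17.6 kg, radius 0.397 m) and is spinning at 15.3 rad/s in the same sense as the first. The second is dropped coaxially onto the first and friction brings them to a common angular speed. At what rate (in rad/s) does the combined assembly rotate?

No external torque acts about the common axis, so total angular momentum is conserved.
Moments of inertia: I_A = ½(37.9)(0.317)² = 1.904 kg·m²; I_B = ½(17.6)(0.397)² = 1.387 kg·m².
Taking A's sense as positive: L = (1.904)(11.1) + (1.387)(15.3) = 42.36 kg·m²·rad/s.
Combined I = 1.904 + 1.387 = 3.291 kg·m².
ω_f = L / I = 42.36 / 3.291 = 12.87 rad/s.

|ω_f| ≈ 12.9 rad/s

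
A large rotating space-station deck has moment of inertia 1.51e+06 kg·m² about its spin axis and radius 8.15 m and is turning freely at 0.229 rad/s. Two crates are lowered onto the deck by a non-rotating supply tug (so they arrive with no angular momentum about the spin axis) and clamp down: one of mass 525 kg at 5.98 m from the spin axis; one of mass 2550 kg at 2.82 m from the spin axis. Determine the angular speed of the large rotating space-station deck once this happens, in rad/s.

ω_f ≈ 0.223 rad/s

The added mass arrives with no angular momentum about the spin axis, and any external torque about the spin axis is negligible, so the system's angular momentum is conserved.
Added inertia Σmr² = (525)(5.98)² + (2550)(2.82)² = 39050 kg·m²; I_f = 1.510e+06 + 39050 = 1.549e+06 kg·m².
ω_f = I_p ω_i / I_f = (1.510e+06)(0.229) / 1.549e+06 = 0.2232 rad/s.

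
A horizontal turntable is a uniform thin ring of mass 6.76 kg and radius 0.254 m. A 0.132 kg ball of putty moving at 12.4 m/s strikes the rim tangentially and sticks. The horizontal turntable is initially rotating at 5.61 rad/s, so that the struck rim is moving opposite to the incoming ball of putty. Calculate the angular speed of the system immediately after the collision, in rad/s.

|ω_f| ≈ 4.57 rad/s

About the axle the impulsive forces during the collision are internal, so angular momentum about that axis is conserved.
I_p = (6.76)(0.254)² = 0.4361 kg·m². Taking the sense of the ball of putty's angular momentum as positive, L_{ball} = m v R = (0.132)(12.4)(0.254) = 0.4157 kg·m²/s.
L_i = −I_p ω_p + m v R = −(0.4361)(5.61) + 0.4157 = -2.031 kg·m²/s.
After sticking, I_f = I_p + m R² = 0.4361 + (0.132)(0.254)² = 0.4446 kg·m².
ω_f = L_i / I_f = -2.031 / 0.4446 = -4.568 rad/s.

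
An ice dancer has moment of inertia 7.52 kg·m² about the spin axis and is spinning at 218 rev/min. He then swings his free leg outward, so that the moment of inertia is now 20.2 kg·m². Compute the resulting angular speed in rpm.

Angular momentum about the spin axis is conserved since the torque about it is zero.
ω₂ = I₁ω₁ / I₂ = (7.520)(218 rpm) / (20.20) = 81.16 rpm.

ω₂ ≈ 81.2 rpm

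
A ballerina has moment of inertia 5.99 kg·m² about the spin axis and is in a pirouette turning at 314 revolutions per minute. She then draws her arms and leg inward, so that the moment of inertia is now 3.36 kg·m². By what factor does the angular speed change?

ω₂/ω₁ ≈ 1.78

Angular momentum about the spin axis is conserved since the torque about it is zero.
ω₂/ω₁ = I₁/I₂ = 5.990 / 3.360 = 1.783.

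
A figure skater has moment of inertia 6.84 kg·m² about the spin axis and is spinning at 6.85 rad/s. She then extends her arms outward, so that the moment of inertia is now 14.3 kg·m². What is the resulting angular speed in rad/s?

With no external torque about the axis, L is conserved: I₁ω₁ = I₂ω₂.
ω₂ = I₁ω₁ / I₂ = (6.840)(6.85 rad/s) / (14.30) = 3.277 rad/s.

ω₂ ≈ 3.28 rad/s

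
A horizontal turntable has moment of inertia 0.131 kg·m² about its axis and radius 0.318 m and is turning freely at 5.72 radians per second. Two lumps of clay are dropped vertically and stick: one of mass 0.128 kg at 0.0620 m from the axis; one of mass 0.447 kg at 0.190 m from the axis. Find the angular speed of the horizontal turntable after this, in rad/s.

ω_f ≈ 5.08 rad/s

No external torque acts about the axis; L_before = L_after.
Added inertia Σmr² = (0.128)(0.0620)² + (0.447)(0.190)² = 0.01663 kg·m²; I_f = 0.1310 + 0.01663 = 0.1476 kg·m².
ω_f = I_p ω_i / I_f = (0.1310)(5.72) / 0.1476 = 5.076 rad/s.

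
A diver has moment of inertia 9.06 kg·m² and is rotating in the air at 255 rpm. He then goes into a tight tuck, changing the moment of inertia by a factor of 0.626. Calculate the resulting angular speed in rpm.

With no external torque about the axis, L is conserved: I₁ω₁ = I₂ω₂.
I₂ = 0.626 × 9.06 = 5.672 kg·m².
ω₂ = I₁ω₁ / I₂ = (9.060)(255 rpm) / (5.672) = 407.3 rpm.

ω₂ ≈ 407 rpm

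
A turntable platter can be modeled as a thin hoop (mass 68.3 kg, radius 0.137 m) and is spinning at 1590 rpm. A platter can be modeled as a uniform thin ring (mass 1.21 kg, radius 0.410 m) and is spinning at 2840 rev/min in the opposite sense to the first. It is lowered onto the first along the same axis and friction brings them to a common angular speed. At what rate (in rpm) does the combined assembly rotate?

The coupling torques are internal; angular momentum about the shared axis is conserved.
Moments of inertia: I_A = (68.3)(0.137)² = 1.282 kg·m²; I_B = (1.21)(0.410)² = 0.2034 kg·m².
Taking A's sense as positive: L = (1.282)(1590) − (0.2034)(2840) = 1461 kg·m²·rpm.
Combined I = 1.282 + 0.2034 = 1.485 kg·m².
ω_f = L / I = 1461 / 1.485 = 983.4 rpm.

|ω_f| ≈ 983 rpm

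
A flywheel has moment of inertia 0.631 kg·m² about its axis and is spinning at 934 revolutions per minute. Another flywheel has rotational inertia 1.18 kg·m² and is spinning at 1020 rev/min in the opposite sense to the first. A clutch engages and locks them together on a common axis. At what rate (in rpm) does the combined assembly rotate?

The coupling torques are internal; angular momentum about the shared axis is conserved.
Taking A's sense as positive: L = (0.6310)(934) − (1.180)(1020) = -614.2 kg·m²·rpm.
Combined I = 0.6310 + 1.180 = 1.811 kg·m².
ω_f = L / I = -614.2 / 1.811 = -339.2 rpm.

|ω_f| ≈ 339 rpm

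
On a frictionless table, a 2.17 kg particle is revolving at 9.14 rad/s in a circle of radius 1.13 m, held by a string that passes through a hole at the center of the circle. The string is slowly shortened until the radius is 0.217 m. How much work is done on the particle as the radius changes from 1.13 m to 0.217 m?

The constraining force is radial, so m r² ω about the center is conserved.
ω₂ = ω₁ (r₁/r₂)² = (9.14)(1.13/0.217)² = 247.8 rad/s.
W = ΔKE = ½m(v₂² − v₁²) = 3023 J.

W ≈ 3020 J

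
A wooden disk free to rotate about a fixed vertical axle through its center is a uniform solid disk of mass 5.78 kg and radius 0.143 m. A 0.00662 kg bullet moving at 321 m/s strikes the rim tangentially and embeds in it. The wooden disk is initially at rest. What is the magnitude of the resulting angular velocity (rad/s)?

The axle reaction passes through the axle and exerts no torque about it; angular momentum about the axle is conserved through the impact.
I_p = ½(5.78)(0.143)² = 0.05910 kg·m². Taking the sense of the bullet's angular momentum as positive, L_{bullet} = m v R = (0.00662)(321)(0.143) = 0.3039 kg·m²/s.
L_i = 0 + 0.3039 = 0.3039 kg·m²/s.
After sticking, I_f = I_p + m R² = 0.05910 + (0.00662)(0.143)² = 0.05923 kg·m².
ω_f = L_i / I_f = 0.3039 / 0.05923 = 5.130 rad/s.

|ω_f| ≈ 5.13 rad/s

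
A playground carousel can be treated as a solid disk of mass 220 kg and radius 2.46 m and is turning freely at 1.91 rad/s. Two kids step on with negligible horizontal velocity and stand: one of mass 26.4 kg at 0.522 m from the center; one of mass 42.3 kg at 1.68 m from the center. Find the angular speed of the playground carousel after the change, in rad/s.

ω_f ≈ 1.60 rad/s

The added mass arrives with no angular momentum about the center, and any external torque about the center is negligible, so the system's angular momentum is conserved.
I_p = ½(220)(2.46)² = 665.7 kg·m².
Added inertia Σmr² = (26.4)(0.522)² + (42.3)(1.68)² = 126.6 kg·m²; I_f = 665.7 + 126.6 = 792.3 kg·m².
ω_f = I_p ω_i / I_f = (665.7)(1.91) / 792.3 = 1.605 rad/s.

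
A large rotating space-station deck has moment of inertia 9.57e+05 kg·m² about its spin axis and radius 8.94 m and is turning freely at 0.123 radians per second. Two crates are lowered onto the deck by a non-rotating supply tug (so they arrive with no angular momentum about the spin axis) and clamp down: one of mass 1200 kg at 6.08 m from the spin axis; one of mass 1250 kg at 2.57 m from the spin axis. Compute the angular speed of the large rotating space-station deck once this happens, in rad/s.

No external torque acts about the spin axis; L_before = L_after.
Added inertia Σmr² = (1200)(6.08)² + (1250)(2.57)² = 52620 kg·m²; I_f = 9.570e+05 + 52620 = 1.010e+06 kg·m².
ω_f = I_p ω_i / I_f = (9.570e+05)(0.123) / 1.010e+06 = 0.1166 rad/s.

ω_f ≈ 0.117 rad/s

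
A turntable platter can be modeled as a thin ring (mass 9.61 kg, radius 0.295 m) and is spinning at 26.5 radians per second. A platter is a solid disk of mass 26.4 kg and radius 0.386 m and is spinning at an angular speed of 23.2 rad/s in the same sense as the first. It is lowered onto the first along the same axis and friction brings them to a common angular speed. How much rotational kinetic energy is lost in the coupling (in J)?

No external torque acts about the common axis, so total angular momentum is conserved.
Moments of inertia: I_A = (9.61)(0.295)² = 0.8363 kg·m²; I_B = ½(26.4)(0.386)² = 1.967 kg·m².
Taking A's sense as positive: L = (0.8363)(26.5) + (1.967)(23.2) = 67.79 kg·m²·rad/s.
Combined I = 0.8363 + 1.967 = 2.803 kg·m².
ω_f = L / I = 67.79 / 2.803 = 24.18 rad/s.
KE_i = ½ΣIω² = 822.9 J; KE_f = ½(2.803)(24.18)² = 819.7 J.

ΔKE lost ≈ 3.20 J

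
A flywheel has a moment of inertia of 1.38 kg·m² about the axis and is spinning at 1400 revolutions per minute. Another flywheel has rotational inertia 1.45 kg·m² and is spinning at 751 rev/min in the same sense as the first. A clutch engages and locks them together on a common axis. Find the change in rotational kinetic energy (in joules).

ΔKE ≈ -1630 J

The coupling torques are internal; angular momentum about the shared axis is conserved.
Taking A's sense as positive: L = (1.380)(1400) + (1.450)(751) = 3021 kg·m²·rpm.
Combined I = 1.380 + 1.450 = 2.830 kg·m².
ω_f = L / I = 3021 / 2.830 = 1067 rpm.
KE_i = ½ΣIω² = 19310 J; KE_f = ½(2.830)(111.8)² = 17680 J.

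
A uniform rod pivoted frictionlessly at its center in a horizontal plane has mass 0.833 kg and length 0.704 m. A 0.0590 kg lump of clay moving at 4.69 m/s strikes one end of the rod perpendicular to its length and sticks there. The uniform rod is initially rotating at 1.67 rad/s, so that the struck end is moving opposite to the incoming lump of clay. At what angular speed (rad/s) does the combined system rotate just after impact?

The axle reaction passes through the pivot and exerts no torque about it; angular momentum about the pivot is conserved through the impact.
I_p = (1/12)(0.833)(0.704)² = 0.03440 kg·m². Taking the sense of the lump of clay's angular momentum as positive, L_{lump} = m v R = (0.0590)(4.69)(0.704/2) = 0.09740 kg·m²/s.
L_i = −I_p ω_p + m v R = −(0.03440)(1.67) + 0.09740 = 0.03995 kg·m²/s.
After sticking, I_f = I_p + m R² = 0.03440 + (0.0590)(0.704/2)² = 0.04171 kg·m².
ω_f = L_i / I_f = 0.03995 / 0.04171 = 0.9576 rad/s.

|ω_f| ≈ 0.958 rad/s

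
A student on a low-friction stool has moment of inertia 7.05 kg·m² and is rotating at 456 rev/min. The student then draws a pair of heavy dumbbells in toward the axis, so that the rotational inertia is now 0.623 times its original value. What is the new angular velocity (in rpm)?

ω₂ ≈ 732 rpm

With no external torque about the axis, L is conserved: I₁ω₁ = I₂ω₂.
I₂ = 0.623 × 7.05 = 4.392 kg·m².
ω₂ = I₁ω₁ / I₂ = (7.050)(456 rpm) / (4.392) = 731.9 rpm.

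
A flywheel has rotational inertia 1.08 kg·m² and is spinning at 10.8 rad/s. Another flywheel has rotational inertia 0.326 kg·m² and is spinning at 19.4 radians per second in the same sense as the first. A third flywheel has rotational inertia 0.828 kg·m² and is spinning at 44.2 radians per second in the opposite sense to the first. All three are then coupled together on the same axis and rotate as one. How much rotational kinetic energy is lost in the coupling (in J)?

No external torque acts about the common axis, so total angular momentum is conserved.
Taking A's sense as positive: L = (1.080)(10.8) + (0.3260)(19.4) − (0.8280)(44.2) = -18.61 kg·m²·rad/s.
Combined I = 1.080 + 0.3260 + 0.8280 = 2.234 kg·m².
ω_f = L / I = -18.61 / 2.234 = -8.330 rad/s.
KE_i = ½ΣIω² = 933.1 J; KE_f = ½(2.234)(8.330)² = 77.51 J.

ΔKE lost ≈ 856 J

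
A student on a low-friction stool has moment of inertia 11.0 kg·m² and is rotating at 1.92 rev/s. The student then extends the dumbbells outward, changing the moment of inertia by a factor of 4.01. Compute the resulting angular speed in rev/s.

Angular momentum about the spin axis is conserved since the torque about it is zero.
I₂ = 4.01 × 11.0 = 44.11 kg·m².
ω₂ = I₁ω₁ / I₂ = (11.00)(1.92 rev/s) / (44.11) = 0.4788 rev/s.

ω₂ ≈ 0.479 rev/s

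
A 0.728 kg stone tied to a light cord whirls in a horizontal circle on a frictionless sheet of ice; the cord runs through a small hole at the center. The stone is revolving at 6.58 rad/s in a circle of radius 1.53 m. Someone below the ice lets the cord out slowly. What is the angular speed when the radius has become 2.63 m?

ω₂ ≈ 2.23 rad/s

No torque about the axis ⇒ m r₁² ω₁ = m r₂² ω₂.
ω₂ = ω₁ (r₁/r₂)² = (6.58)(1.53/2.63)² = 2.227 rad/s.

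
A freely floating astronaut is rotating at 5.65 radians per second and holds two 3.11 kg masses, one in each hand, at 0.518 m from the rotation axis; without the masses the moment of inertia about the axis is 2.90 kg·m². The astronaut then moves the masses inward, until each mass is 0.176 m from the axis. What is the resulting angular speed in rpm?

ω₂ ≈ 79.7 rpm

With no external torque about the axis, L is conserved: I₁ω₁ = I₂ω₂.
I₁ = 2.90 + 2(3.11)(0.518)² = 4.569 kg·m²; I₂ = 2.90 + 2(3.11)(0.176)² = 3.093 kg·m².
ω₂ = I₁ω₁ / I₂ = (4.569)(5.65 rad/s) / (3.093) = 8.347 rad/s = 79.71 rpm.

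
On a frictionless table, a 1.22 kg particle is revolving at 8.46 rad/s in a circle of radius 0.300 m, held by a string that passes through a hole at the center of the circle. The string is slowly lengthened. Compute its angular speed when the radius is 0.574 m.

No torque about the axis ⇒ m r₁² ω₁ = m r₂² ω₂.
ω₂ = ω₁ (r₁/r₂)² = (8.46)(0.300/0.574)² = 2.311 rad/s.

ω₂ ≈ 2.31 rad/s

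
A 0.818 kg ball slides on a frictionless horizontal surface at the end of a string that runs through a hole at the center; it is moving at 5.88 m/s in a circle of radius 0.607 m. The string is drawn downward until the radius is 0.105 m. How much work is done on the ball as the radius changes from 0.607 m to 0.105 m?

Central (radial) force ⇒ zero torque about the center ⇒ m v r is constant.
v₂ = v₁ r₁ / r₂ = (5.88)(0.607) / (0.105) = 33.99 m/s.
W = ΔKE = ½m(v₂² − v₁²) = 458.4 J.

W ≈ 458 J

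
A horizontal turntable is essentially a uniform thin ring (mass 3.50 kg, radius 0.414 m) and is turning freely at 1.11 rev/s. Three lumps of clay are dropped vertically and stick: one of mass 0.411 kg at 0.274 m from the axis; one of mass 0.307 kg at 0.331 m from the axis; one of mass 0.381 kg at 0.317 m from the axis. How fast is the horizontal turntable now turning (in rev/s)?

ω_f ≈ 0.948 rev/s

No external torque acts about the axis; L_before = L_after.
I_p = (3.50)(0.414)² = 0.5999 kg·m².
Added inertia Σmr² = (0.411)(0.274)² + (0.307)(0.331)² + (0.381)(0.317)² = 0.1028 kg·m²; I_f = 0.5999 + 0.1028 = 0.7027 kg·m².
ω_f = I_p ω_i / I_f = (0.5999)(1.11) / 0.7027 = 0.9476 rev/s.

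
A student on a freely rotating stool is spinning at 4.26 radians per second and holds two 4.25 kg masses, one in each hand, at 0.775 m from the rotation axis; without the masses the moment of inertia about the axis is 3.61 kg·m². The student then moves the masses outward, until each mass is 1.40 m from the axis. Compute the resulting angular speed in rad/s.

ω₂ ≈ 1.83 rad/s

With no external torque about the axis, L is conserved: I₁ω₁ = I₂ω₂.
I₁ = 3.61 + 2(4.25)(0.775)² = 8.715 kg·m²; I₂ = 3.61 + 2(4.25)(1.40)² = 20.27 kg·m².
ω₂ = I₁ω₁ / I₂ = (8.715)(4.26 rad/s) / (20.27) = 1.832 rad/s.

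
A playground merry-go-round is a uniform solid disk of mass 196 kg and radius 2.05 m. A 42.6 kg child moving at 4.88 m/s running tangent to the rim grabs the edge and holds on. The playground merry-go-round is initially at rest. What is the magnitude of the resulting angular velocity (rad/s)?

|ω_f| ≈ 0.721 rad/s

About the axle the impulsive forces during the collision are internal, so angular momentum about that axis is conserved.
I_p = ½(196)(2.05)² = 411.8 kg·m². Taking the sense of the child's angular momentum as positive, L_{child} = m v R = (42.6)(4.88)(2.05) = 426.2 kg·m²/s.
L_i = 0 + 426.2 = 426.2 kg·m²/s.
After sticking, I_f = I_p + m R² = 411.8 + (42.6)(2.05)² = 590.9 kg·m².
ω_f = L_i / I_f = 426.2 / 590.9 = 0.7213 rad/s.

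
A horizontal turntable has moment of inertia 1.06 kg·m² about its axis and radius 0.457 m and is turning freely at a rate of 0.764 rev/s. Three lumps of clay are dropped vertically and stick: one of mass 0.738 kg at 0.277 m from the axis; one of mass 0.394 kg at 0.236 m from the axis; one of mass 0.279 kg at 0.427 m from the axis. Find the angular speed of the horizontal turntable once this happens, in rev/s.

No external torque acts about the axis; L_before = L_after.
Added inertia Σmr² = (0.738)(0.277)² + (0.394)(0.236)² + (0.279)(0.427)² = 0.1294 kg·m²; I_f = 1.060 + 0.1294 = 1.189 kg·m².
ω_f = I_p ω_i / I_f = (1.060)(0.764) / 1.189 = 0.6809 rev/s.

ω_f ≈ 0.681 rev/s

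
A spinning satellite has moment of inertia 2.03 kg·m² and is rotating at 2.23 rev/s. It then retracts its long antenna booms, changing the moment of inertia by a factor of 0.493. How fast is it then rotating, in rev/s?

ω₂ ≈ 4.52 rev/s

With no external torque about the axis, L is conserved: I₁ω₁ = I₂ω₂.
I₂ = 0.493 × 2.03 = 1.001 kg·m².
ω₂ = I₁ω₁ / I₂ = (2.030)(2.23 rev/s) / (1.001) = 4.523 rev/s.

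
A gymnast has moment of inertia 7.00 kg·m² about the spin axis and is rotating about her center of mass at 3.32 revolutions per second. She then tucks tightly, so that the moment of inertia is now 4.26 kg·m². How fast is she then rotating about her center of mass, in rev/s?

Angular momentum about the spin axis is conserved since the torque about it is zero.
ω₂ = I₁ω₁ / I₂ = (7.000)(3.32 rev/s) / (4.260) = 5.455 rev/s.

ω₂ ≈ 5.46 rev/s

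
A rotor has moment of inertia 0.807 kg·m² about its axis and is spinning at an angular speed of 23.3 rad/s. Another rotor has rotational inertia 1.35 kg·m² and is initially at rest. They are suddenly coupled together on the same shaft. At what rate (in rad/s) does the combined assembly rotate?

|ω_f| ≈ 8.72 rad/s

The coupling torques are internal; angular momentum about the shared axis is conserved.
Taking A's sense as positive: L = (0.8070)(23.3) = 18.80 kg·m²·rad/s.
Combined I = 0.8070 + 1.350 = 2.157 kg·m².
ω_f = L / I = 18.80 / 2.157 = 8.717 rad/s.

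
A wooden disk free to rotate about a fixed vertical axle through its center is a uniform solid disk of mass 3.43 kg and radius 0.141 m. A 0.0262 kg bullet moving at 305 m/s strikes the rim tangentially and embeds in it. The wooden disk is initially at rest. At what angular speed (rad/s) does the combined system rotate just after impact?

|ω_f| ≈ 32.5 rad/s

About the axle the impulsive forces during the collision are internal, so angular momentum about that axis is conserved.
I_p = ½(3.43)(0.141)² = 0.03410 kg·m². Taking the sense of the bullet's angular momentum as positive, L_{bullet} = m v R = (0.0262)(305)(0.141) = 1.127 kg·m²/s.
L_i = 0 + 1.127 = 1.127 kg·m²/s.
After sticking, I_f = I_p + m R² = 0.03410 + (0.0262)(0.141)² = 0.03462 kg·m².
ω_f = L_i / I_f = 1.127 / 0.03462 = 32.55 rad/s.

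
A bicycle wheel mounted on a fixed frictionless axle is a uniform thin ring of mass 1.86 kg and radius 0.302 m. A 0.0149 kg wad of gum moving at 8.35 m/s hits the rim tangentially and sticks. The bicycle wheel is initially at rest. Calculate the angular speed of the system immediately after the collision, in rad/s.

|ω_f| ≈ 0.220 rad/s

About the axle the impulsive forces during the collision are internal, so angular momentum about that axis is conserved.
I_p = (1.86)(0.302)² = 0.1696 kg·m². Taking the sense of the wad of gum's angular momentum as positive, L_{wad} = m v R = (0.0149)(8.35)(0.302) = 0.03757 kg·m²/s.
L_i = 0 + 0.03757 = 0.03757 kg·m²/s.
After sticking, I_f = I_p + m R² = 0.1696 + (0.0149)(0.302)² = 0.1710 kg·m².
ω_f = L_i / I_f = 0.03757 / 0.1710 = 0.2197 rad/s.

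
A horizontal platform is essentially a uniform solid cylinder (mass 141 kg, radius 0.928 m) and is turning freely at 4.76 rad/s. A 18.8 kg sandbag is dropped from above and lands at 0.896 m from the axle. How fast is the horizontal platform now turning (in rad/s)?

The added mass arrives with no angular momentum about the axle, and any external torque about the axle is negligible, so the system's angular momentum is conserved.
I_p = ½(141)(0.928)² = 60.71 kg·m².
Added inertia Σmr² = (18.8)(0.896)² = 15.09 kg·m²; I_f = 60.71 + 15.09 = 75.81 kg·m².
ω_f = I_p ω_i / I_f = (60.71)(4.76) / 75.81 = 3.812 rad/s.

ω_f ≈ 3.81 rad/s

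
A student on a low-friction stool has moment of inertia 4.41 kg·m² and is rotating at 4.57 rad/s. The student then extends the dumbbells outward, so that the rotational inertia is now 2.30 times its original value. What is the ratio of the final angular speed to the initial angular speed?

No external torque acts about the spin axis, so angular momentum is conserved.
I₂ = 2.30 × 4.41 = 10.14 kg·m².
ω₂/ω₁ = I₁/I₂ = 4.410 / 10.14 = 0.4348.

ω₂/ω₁ ≈ 0.435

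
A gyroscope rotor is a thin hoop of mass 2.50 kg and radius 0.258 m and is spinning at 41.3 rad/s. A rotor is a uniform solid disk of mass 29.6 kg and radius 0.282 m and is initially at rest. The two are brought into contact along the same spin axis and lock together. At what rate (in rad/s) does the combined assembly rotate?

No external torque acts about the common axis, so total angular momentum is conserved.
Moments of inertia: I_A = (2.50)(0.258)² = 0.1664 kg·m²; I_B = ½(29.6)(0.282)² = 1.177 kg·m².
Taking A's sense as positive: L = (0.1664)(41.3) = 6.873 kg·m²·rad/s.
Combined I = 0.1664 + 1.177 = 1.343 kg·m².
ω_f = L / I = 6.873 / 1.343 = 5.116 rad/s.

|ω_f| ≈ 5.12 rad/s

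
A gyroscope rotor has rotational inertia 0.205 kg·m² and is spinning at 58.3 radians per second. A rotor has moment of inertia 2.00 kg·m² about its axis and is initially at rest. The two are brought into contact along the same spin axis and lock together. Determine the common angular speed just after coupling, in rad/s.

No external torque acts about the common axis, so total angular momentum is conserved.
Taking A's sense as positive: L = (0.2050)(58.3) = 11.95 kg·m²·rad/s.
Combined I = 0.2050 + 2.000 = 2.205 kg·m².
ω_f = L / I = 11.95 / 2.205 = 5.420 rad/s.

|ω_f| ≈ 5.42 rad/s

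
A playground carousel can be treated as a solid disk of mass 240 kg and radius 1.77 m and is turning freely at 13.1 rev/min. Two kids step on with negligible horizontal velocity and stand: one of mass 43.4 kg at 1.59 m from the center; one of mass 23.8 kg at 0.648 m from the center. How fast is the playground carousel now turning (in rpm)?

No external torque acts about the center; L_before = L_after.
I_p = ½(240)(1.77)² = 375.9 kg·m².
Added inertia Σmr² = (43.4)(1.59)² + (23.8)(0.648)² = 119.7 kg·m²; I_f = 375.9 + 119.7 = 495.7 kg·m².
ω_f = I_p ω_i / I_f = (375.9)(13.1) / 495.7 = 9.936 rpm.

ω_f ≈ 9.94 rpm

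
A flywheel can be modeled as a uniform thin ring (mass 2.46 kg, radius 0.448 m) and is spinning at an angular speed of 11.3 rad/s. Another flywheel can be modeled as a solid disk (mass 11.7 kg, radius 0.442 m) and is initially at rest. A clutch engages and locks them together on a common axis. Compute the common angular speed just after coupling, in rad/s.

|ω_f| ≈ 3.41 rad/s

No external torque acts about the common axis, so total angular momentum is conserved.
Moments of inertia: I_A = (2.46)(0.448)² = 0.4937 kg·m²; I_B = ½(11.7)(0.442)² = 1.143 kg·m².
Taking A's sense as positive: L = (0.4937)(11.3) = 5.579 kg·m²·rad/s.
Combined I = 0.4937 + 1.143 = 1.637 kg·m².
ω_f = L / I = 5.579 / 1.637 = 3.409 rad/s.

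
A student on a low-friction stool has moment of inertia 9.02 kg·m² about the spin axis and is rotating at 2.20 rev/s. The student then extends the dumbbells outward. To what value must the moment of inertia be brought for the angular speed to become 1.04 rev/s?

Angular momentum about the spin axis is conserved since the torque about it is zero.
I₂ = I₁ω₁ / ω₂ = (9.02)(2.20) / (1.04) = 19.08 kg·m².

I₂ ≈ 19.1 kg·m²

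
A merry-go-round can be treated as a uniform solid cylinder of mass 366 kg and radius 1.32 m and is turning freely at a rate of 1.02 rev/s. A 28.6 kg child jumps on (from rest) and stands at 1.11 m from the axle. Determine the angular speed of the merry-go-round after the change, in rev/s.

No external torque acts about the axle; L_before = L_after.
I_p = ½(366)(1.32)² = 318.9 kg·m².
Added inertia Σmr² = (28.6)(1.11)² = 35.24 kg·m²; I_f = 318.9 + 35.24 = 354.1 kg·m².
ω_f = I_p ω_i / I_f = (318.9)(1.02) / 354.1 = 0.9185 rev/s.

ω_f ≈ 0.918 rev/s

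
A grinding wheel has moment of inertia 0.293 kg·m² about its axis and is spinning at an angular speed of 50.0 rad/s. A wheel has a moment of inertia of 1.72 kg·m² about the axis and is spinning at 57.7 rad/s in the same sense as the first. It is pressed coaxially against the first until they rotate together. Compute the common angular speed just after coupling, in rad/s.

The coupling torques are internal; angular momentum about the shared axis is conserved.
Taking A's sense as positive: L = (0.2930)(50.0) + (1.720)(57.7) = 113.9 kg·m²·rad/s.
Combined I = 0.2930 + 1.720 = 2.013 kg·m².
ω_f = L / I = 113.9 / 2.013 = 56.58 rad/s.

|ω_f| ≈ 56.6 rad/s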